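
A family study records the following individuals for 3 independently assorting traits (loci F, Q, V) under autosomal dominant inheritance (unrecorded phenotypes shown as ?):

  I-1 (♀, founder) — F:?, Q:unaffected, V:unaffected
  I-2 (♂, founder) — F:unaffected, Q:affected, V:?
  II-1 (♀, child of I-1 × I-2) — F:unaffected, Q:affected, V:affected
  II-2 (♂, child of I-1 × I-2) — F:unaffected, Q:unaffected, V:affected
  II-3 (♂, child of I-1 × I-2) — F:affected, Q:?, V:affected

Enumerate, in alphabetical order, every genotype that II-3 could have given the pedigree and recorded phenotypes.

II-3 ∈ {Ff Qq Vv, Ff qq Vv}

F/I-1 ? ·: Ff
F/I-2 un ·: ff
F/II-1 un I-1×I-2: ff
F/II-2 un I-1×I-2: ff
F/II-3 aff I-1×I-2: Ff
⇒ F over [I-1,I-2,II-1,II-2,II-3]: 1 consistent
Q/I-1 un ·: qq
Q/I-2 aff ·: Qq
Q/II-1 aff I-1×I-2: Qq
Q/II-2 un I-1×I-2: qq
Q/II-3 ? I-1×I-2: qq|Qq
⇒ Q over [I-1,I-2,II-1,II-2,II-3]: 2 consistent
V/I-1 un ·: vv
V/I-2 ? ·: Vv|VV
V/II-1 aff I-1×I-2: Vv
V/II-2 aff I-1×I-2: Vv
V/II-3 aff I-1×I-2: Vv
⇒ V over [I-1,I-2,II-1,II-2,II-3]: 2 consistent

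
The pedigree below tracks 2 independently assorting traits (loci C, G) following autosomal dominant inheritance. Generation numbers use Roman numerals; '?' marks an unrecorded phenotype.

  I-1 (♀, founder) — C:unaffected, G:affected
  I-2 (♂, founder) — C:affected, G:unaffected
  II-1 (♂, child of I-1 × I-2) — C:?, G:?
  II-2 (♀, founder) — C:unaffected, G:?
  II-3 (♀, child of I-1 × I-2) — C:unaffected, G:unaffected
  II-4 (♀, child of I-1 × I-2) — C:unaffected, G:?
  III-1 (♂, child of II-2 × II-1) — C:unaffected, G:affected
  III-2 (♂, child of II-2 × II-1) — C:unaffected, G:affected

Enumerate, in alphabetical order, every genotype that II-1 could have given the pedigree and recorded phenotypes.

C/I-1 un ·: cc
C/I-2 aff ·: Cc
C/II-1 ? I-1×I-2: cc|Cc
C/II-2 un ·: cc
C/II-3 un I-1×I-2: cc
C/II-4 un I-1×I-2: cc
C/III-1 un II-2×II-1: cc
C/III-2 un II-2×II-1: cc
⇒ C over [I-1,I-2,II-1,II-2,II-3,II-4,III-1,III-2]: 2 consistent
G/I-1 aff ·: Gg
G/I-2 un ·: gg
G/II-1 ? I-1×I-2: gg|Gg
G/II-2 ? ·: gg|Gg|GG
G/II-3 un I-1×I-2: gg
G/II-4 ? I-1×I-2: gg|Gg
G/III-1 aff II-2×II-1: Gg|GG
G/III-2 aff II-2×II-1: Gg|GG
⇒ G over [I-1,I-2,II-1,II-2,II-3,II-4,III-1,III-2]: 22 consistent

II-1 ∈ {Cc Gg, Cc gg, cc Gg, cc gg}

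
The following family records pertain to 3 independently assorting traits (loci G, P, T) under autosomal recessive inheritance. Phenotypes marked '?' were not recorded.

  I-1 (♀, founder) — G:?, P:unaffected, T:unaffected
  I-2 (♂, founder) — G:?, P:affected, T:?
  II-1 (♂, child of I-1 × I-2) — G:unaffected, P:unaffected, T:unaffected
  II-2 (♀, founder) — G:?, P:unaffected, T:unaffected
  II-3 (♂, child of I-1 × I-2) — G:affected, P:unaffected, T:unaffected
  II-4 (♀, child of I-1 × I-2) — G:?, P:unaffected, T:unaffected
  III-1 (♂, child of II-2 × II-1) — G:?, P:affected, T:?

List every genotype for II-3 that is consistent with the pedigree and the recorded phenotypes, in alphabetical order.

G/I-1 ? ·: Gg|gg
G/I-2 ? ·: Gg|gg
G/II-1 un I-1×I-2: GG|Gg
G/II-2 ? ·: GG|Gg|gg
G/II-3 aff I-1×I-2: gg
G/II-4 ? I-1×I-2: GG|Gg|gg
G/III-1 ? II-2×II-1: GG|Gg|gg
⇒ G over [I-1,I-2,II-1,II-2,II-3,II-4,III-1]: 61 consistent
P/I-1 un ·: PP|Pp
P/I-2 aff ·: pp
P/II-1 un I-1×I-2: Pp
P/II-2 un ·: Pp
P/II-3 un I-1×I-2: Pp
P/II-4 un I-1×I-2: Pp
P/III-1 aff II-2×II-1: pp
⇒ P over [I-1,I-2,II-1,II-2,II-3,II-4,III-1]: 2 consistent
T/I-1 un ·: TT|Tt
T/I-2 ? ·: TT|Tt|tt
T/II-1 un I-1×I-2: TT|Tt
T/II-2 un ·: TT|Tt
T/II-3 un I-1×I-2: TT|Tt
T/II-4 un I-1×I-2: TT|Tt
T/III-1 ? II-2×II-1: TT|Tt|tt
⇒ T over [I-1,I-2,II-1,II-2,II-3,II-4,III-1]: 109 consistent

II-3 ∈ {gg Pp TT, gg Pp Tt}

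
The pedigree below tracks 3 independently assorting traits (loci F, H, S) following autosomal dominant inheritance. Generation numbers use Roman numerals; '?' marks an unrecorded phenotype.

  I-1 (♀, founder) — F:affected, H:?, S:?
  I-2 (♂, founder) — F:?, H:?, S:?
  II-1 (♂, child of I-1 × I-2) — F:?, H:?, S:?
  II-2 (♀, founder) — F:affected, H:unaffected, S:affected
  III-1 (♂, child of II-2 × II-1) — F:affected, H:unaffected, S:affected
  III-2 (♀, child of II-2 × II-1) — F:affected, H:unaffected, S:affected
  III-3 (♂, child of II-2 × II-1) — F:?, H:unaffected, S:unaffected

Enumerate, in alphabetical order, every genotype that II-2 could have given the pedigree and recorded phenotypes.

F/I-1 aff ·: Ff|FF
F/I-2 ? ·: ff|Ff|FF
F/II-1 ? I-1×I-2: ff|Ff|FF
F/II-2 aff ·: Ff|FF
F/III-1 aff II-2×II-1: Ff|FF
F/III-2 aff II-2×II-1: Ff|FF
F/III-3 ? II-2×II-1: ff|Ff|FF
⇒ F over [I-1,I-2,II-1,II-2,III-1,III-2,III-3]: 142 consistent
H/I-1 ? ·: hh|Hh|HH
H/I-2 ? ·: hh|Hh|HH
H/II-1 ? I-1×I-2: hh|Hh
H/II-2 un ·: hh
H/III-1 un II-2×II-1: hh
H/III-2 un II-2×II-1: hh
H/III-3 un II-2×II-1: hh
⇒ H over [I-1,I-2,II-1,II-2,III-1,III-2,III-3]: 11 consistent
S/I-1 ? ·: ss|Ss|SS
S/I-2 ? ·: ss|Ss|SS
S/II-1 ? I-1×I-2: ss|Ss
S/II-2 aff ·: Ss
S/III-1 aff II-2×II-1: Ss|SS
S/III-2 aff II-2×II-1: Ss|SS
S/III-3 un II-2×II-1: ss
⇒ S over [I-1,I-2,II-1,II-2,III-1,III-2,III-3]: 32 consistent

II-2 ∈ {FF hh Ss, Ff hh Ss}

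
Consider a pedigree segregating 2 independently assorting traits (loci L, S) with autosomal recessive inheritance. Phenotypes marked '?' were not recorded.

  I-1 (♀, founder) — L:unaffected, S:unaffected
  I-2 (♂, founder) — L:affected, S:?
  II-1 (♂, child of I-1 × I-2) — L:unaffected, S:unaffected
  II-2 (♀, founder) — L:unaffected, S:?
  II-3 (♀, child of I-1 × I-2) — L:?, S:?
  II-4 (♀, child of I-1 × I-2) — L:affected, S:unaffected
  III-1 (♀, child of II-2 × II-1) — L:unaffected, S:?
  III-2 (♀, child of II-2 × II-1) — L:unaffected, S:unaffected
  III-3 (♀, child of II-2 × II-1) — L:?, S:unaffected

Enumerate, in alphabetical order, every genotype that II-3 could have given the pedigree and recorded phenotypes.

II-3 ∈ {Ll SS, Ll Ss, Ll ss, ll SS, ll Ss, ll ss}

L/I-1 un ·: Ll
L/I-2 aff ·: ll
L/II-1 un I-1×I-2: Ll
L/II-2 un ·: LL|Ll
L/II-3 ? I-1×I-2: Ll|ll
L/II-4 aff I-1×I-2: ll
L/III-1 un II-2×II-1: LL|Ll
L/III-2 un II-2×II-1: LL|Ll
L/III-3 ? II-2×II-1: LL|Ll|ll
⇒ L over [I-1,I-2,II-1,II-2,II-3,II-4,III-1,III-2,III-3]: 40 consistent
S/I-1 un ·: SS|Ss
S/I-2 ? ·: SS|Ss|ss
S/II-1 un I-1×I-2: SS|Ss
S/II-2 ? ·: SS|Ss|ss
S/II-3 ? I-1×I-2: SS|Ss|ss
S/II-4 un I-1×I-2: SS|Ss
S/III-1 ? II-2×II-1: SS|Ss|ss
S/III-2 un II-2×II-1: SS|Ss
S/III-3 un II-2×II-1: SS|Ss
⇒ S over [I-1,I-2,II-1,II-2,II-3,II-4,III-1,III-2,III-3]: 524 consistent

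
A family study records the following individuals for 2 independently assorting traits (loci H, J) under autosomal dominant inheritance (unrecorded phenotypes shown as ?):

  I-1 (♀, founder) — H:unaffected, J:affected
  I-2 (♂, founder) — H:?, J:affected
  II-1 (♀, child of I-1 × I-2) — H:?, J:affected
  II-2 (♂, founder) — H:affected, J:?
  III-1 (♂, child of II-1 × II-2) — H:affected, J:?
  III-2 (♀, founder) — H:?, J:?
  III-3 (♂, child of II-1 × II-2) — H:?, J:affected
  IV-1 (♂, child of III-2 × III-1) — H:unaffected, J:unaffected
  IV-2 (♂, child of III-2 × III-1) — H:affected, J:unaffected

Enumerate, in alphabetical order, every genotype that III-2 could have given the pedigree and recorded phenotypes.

H/I-1 un ·: hh
H/I-2 ? ·: hh|Hh|HH
H/II-1 ? I-1×I-2: hh|Hh
H/II-2 aff ·: Hh|HH
H/III-1 aff II-1×II-2: Hh
H/III-2 ? ·: hh|Hh
H/III-3 ? II-1×II-2: hh|Hh|HH
H/IV-1 un III-2×III-1: hh
H/IV-2 aff III-2×III-1: Hh|HH
⇒ H over [I-1,I-2,II-1,II-2,III-1,III-2,III-3,IV-1,IV-2]: 48 consistent
J/I-1 aff ·: Jj|JJ
J/I-2 aff ·: Jj|JJ
J/II-1 aff I-1×I-2: Jj|JJ
J/II-2 ? ·: jj|Jj|JJ
J/III-1 ? II-1×II-2: jj|Jj
J/III-2 ? ·: jj|Jj
J/III-3 aff II-1×II-2: Jj|JJ
J/IV-1 un III-2×III-1: jj
J/IV-2 un III-2×III-1: jj
⇒ J over [I-1,I-2,II-1,II-2,III-1,III-2,III-3,IV-1,IV-2]: 72 consistent

III-2 ∈ {Hh Jj, Hh jj, hh Jj, hh jj}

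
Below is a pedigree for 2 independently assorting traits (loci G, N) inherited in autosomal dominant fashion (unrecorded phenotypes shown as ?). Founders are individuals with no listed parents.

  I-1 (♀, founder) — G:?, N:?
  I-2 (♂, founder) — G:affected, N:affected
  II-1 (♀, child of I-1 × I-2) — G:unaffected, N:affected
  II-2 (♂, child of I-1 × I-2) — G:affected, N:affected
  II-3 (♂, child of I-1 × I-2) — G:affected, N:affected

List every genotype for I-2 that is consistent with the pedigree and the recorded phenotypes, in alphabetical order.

I-2 ∈ {Gg NN, Gg Nn}

G/I-1 ? ·: gg|Gg
G/I-2 aff ·: Gg
G/II-1 un I-1×I-2: gg
G/II-2 aff I-1×I-2: Gg|GG
G/II-3 aff I-1×I-2: Gg|GG
⇒ G over [I-1,I-2,II-1,II-2,II-3]: 5 consistent
N/I-1 ? ·: nn|Nn|NN
N/I-2 aff ·: Nn|NN
N/II-1 aff I-1×I-2: Nn|NN
N/II-2 aff I-1×I-2: Nn|NN
N/II-3 aff I-1×I-2: Nn|NN
⇒ N over [I-1,I-2,II-1,II-2,II-3]: 27 consistent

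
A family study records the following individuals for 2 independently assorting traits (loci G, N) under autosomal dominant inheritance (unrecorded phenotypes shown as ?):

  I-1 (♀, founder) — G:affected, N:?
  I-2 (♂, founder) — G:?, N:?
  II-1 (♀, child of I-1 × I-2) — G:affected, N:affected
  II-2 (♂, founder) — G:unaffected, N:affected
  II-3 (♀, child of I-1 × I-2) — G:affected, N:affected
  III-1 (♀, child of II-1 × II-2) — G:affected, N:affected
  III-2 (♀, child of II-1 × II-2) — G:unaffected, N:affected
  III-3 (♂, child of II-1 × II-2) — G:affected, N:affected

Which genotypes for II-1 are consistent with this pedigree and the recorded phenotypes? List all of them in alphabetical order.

G/I-1 aff ·: Gg|GG
G/I-2 ? ·: gg|Gg|GG
G/II-1 aff I-1×I-2: Gg
G/II-2 un ·: gg
G/II-3 aff I-1×I-2: Gg|GG
G/III-1 aff II-1×II-2: Gg
G/III-2 un II-1×II-2: gg
G/III-3 aff II-1×II-2: Gg
⇒ G over [I-1,I-2,II-1,II-2,II-3,III-1,III-2,III-3]: 8 consistent
N/I-1 ? ·: nn|Nn|NN
N/I-2 ? ·: nn|Nn|NN
N/II-1 aff I-1×I-2: Nn|NN
N/II-2 aff ·: Nn|NN
N/II-3 aff I-1×I-2: Nn|NN
N/III-1 aff II-1×II-2: Nn|NN
N/III-2 aff II-1×II-2: Nn|NN
N/III-3 aff II-1×II-2: Nn|NN
⇒ N over [I-1,I-2,II-1,II-2,II-3,III-1,III-2,III-3]: 223 consistent

II-1 ∈ {Gg NN, Gg Nn}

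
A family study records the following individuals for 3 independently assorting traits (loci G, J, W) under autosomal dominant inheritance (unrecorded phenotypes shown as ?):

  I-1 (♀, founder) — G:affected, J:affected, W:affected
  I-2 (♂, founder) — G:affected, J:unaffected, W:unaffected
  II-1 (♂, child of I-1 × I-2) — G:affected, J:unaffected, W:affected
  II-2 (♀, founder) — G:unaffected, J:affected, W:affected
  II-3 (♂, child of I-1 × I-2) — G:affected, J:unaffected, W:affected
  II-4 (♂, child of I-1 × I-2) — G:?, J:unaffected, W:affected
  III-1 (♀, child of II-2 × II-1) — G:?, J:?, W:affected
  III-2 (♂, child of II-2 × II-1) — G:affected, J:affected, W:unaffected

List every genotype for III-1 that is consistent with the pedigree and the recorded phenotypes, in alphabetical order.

G/I-1 aff ·: Gg|GG
G/I-2 aff ·: Gg|GG
G/II-1 aff I-1×I-2: Gg|GG
G/II-2 un ·: gg
G/II-3 aff I-1×I-2: Gg|GG
G/II-4 ? I-1×I-2: gg|Gg|GG
G/III-1 ? II-2×II-1: gg|Gg
G/III-2 aff II-2×II-1: Gg
⇒ G over [I-1,I-2,II-1,II-2,II-3,II-4,III-1,III-2]: 43 consistent
J/I-1 aff ·: Jj
J/I-2 un ·: jj
J/II-1 un I-1×I-2: jj
J/II-2 aff ·: Jj|JJ
J/II-3 un I-1×I-2: jj
J/II-4 un I-1×I-2: jj
J/III-1 ? II-2×II-1: jj|Jj
J/III-2 aff II-2×II-1: Jj
⇒ J over [I-1,I-2,II-1,II-2,II-3,II-4,III-1,III-2]: 3 consistent
W/I-1 aff ·: Ww|WW
W/I-2 un ·: ww
W/II-1 aff I-1×I-2: Ww
W/II-2 aff ·: Ww
W/II-3 aff I-1×I-2: Ww
W/II-4 aff I-1×I-2: Ww
W/III-1 aff II-2×II-1: Ww|WW
W/III-2 un II-2×II-1: ww
⇒ W over [I-1,I-2,II-1,II-2,II-3,II-4,III-1,III-2]: 4 consistent

III-1 ∈ {Gg Jj WW, Gg Jj Ww, Gg jj WW, Gg jj Ww, gg Jj WW, gg Jj Ww, gg jj WW, gg jj Ww}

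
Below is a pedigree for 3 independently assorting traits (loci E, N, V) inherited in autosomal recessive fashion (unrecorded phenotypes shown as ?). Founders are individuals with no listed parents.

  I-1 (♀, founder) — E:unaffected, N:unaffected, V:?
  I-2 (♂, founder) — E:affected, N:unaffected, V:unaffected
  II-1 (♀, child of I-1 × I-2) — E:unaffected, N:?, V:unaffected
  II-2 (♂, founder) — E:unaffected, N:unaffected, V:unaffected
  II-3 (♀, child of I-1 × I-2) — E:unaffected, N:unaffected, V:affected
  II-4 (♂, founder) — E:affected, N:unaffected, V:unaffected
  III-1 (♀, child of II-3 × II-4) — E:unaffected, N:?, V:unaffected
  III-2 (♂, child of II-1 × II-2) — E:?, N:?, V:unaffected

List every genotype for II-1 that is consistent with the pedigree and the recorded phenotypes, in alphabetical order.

II-1 ∈ {Ee NN VV, Ee NN Vv, Ee Nn VV, Ee Nn Vv, Ee nn VV, Ee nn Vv}

E/I-1 un ·: EE|Ee
E/I-2 aff ·: ee
E/II-1 un I-1×I-2: Ee
E/II-2 un ·: EE|Ee
E/II-3 un I-1×I-2: Ee
E/II-4 aff ·: ee
E/III-1 un II-3×II-4: Ee
E/III-2 ? II-1×II-2: EE|Ee|ee
⇒ E over [I-1,I-2,II-1,II-2,II-3,II-4,III-1,III-2]: 10 consistent
N/I-1 un ·: NN|Nn
N/I-2 un ·: NN|Nn
N/II-1 ? I-1×I-2: NN|Nn|nn
N/II-2 un ·: NN|Nn
N/II-3 un I-1×I-2: NN|Nn
N/II-4 un ·: NN|Nn
N/III-1 ? II-3×II-4: NN|Nn|nn
N/III-2 ? II-1×II-2: NN|Nn|nn
⇒ N over [I-1,I-2,II-1,II-2,II-3,II-4,III-1,III-2]: 225 consistent
V/I-1 ? ·: Vv|vv
V/I-2 un ·: Vv
V/II-1 un I-1×I-2: VV|Vv
V/II-2 un ·: VV|Vv
V/II-3 aff I-1×I-2: vv
V/II-4 un ·: VV|Vv
V/III-1 un II-3×II-4: Vv
V/III-2 un II-1×II-2: VV|Vv
⇒ V over [I-1,I-2,II-1,II-2,II-3,II-4,III-1,III-2]: 22 consistent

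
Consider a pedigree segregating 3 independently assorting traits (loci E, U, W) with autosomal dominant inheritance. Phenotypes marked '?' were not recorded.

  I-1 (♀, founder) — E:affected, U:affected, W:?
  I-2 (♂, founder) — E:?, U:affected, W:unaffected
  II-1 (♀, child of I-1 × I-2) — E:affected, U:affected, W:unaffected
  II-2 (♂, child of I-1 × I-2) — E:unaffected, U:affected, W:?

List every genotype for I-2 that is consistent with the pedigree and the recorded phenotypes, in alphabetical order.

I-2 ∈ {Ee UU ww, Ee Uu ww, ee UU ww, ee Uu ww}

E/I-1 aff ·: Ee
E/I-2 ? ·: ee|Ee
E/II-1 aff I-1×I-2: Ee|EE
E/II-2 un I-1×I-2: ee
⇒ E over [I-1,I-2,II-1,II-2]: 3 consistent
U/I-1 aff ·: Uu|UU
U/I-2 aff ·: Uu|UU
U/II-1 aff I-1×I-2: Uu|UU
U/II-2 aff I-1×I-2: Uu|UU
⇒ U over [I-1,I-2,II-1,II-2]: 13 consistent
W/I-1 ? ·: ww|Ww
W/I-2 un ·: ww
W/II-1 un I-1×I-2: ww
W/II-2 ? I-1×I-2: ww|Ww
⇒ W over [I-1,I-2,II-1,II-2]: 3 consistent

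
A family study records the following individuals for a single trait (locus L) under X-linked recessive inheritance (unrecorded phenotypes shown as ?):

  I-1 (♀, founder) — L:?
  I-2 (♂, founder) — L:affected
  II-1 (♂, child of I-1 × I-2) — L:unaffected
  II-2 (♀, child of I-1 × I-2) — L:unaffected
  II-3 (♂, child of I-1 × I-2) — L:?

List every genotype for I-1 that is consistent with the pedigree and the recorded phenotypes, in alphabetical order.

I-1 ∈ {X^LX^L, X^LX^l}

L/I-1 ? ·: X^LX^L|X^LX^l
L/I-2 aff ·: X^lY
L/II-1 un I-1×I-2: X^LY
L/II-2 un I-1×I-2: X^LX^l
L/II-3 ? I-1×I-2: X^LY|X^lY
⇒ L over [I-1,I-2,II-1,II-2,II-3]: 3 consistent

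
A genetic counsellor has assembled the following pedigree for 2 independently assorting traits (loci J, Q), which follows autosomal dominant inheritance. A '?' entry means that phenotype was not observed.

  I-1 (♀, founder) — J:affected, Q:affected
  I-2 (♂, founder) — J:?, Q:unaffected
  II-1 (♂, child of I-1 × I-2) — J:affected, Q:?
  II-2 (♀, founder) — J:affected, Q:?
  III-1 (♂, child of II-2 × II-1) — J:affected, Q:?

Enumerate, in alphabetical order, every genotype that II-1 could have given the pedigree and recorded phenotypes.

II-1 ∈ {JJ Qq, JJ qq, Jj Qq, Jj qq}

J/I-1 aff ·: Jj|JJ
J/I-2 ? ·: jj|Jj|JJ
J/II-1 aff I-1×I-2: Jj|JJ
J/II-2 aff ·: Jj|JJ
J/III-1 aff II-2×II-1: Jj|JJ
⇒ J over [I-1,I-2,II-1,II-2,III-1]: 32 consistent
Q/I-1 aff ·: Qq|QQ
Q/I-2 un ·: qq
Q/II-1 ? I-1×I-2: qq|Qq
Q/II-2 ? ·: qq|Qq|QQ
Q/III-1 ? II-2×II-1: qq|Qq|QQ
⇒ Q over [I-1,I-2,II-1,II-2,III-1]: 18 consistent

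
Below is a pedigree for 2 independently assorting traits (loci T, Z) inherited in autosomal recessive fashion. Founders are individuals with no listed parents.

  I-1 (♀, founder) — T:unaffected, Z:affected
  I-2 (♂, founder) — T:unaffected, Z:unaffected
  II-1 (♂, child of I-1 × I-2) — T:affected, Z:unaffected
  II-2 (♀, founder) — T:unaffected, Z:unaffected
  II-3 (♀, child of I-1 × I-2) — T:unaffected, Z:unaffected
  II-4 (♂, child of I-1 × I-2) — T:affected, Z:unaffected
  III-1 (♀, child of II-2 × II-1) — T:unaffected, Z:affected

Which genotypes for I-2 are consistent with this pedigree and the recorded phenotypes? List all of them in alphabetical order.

T/I-1 un ·: Tt
T/I-2 un ·: Tt
T/II-1 aff I-1×I-2: tt
T/II-2 un ·: TT|Tt
T/II-3 un I-1×I-2: TT|Tt
T/II-4 aff I-1×I-2: tt
T/III-1 un II-2×II-1: Tt
⇒ T over [I-1,I-2,II-1,II-2,II-3,II-4,III-1]: 4 consistent
Z/I-1 aff ·: zz
Z/I-2 un ·: ZZ|Zz
Z/II-1 un I-1×I-2: Zz
Z/II-2 un ·: Zz
Z/II-3 un I-1×I-2: Zz
Z/II-4 un I-1×I-2: Zz
Z/III-1 aff II-2×II-1: zz
⇒ Z over [I-1,I-2,II-1,II-2,II-3,II-4,III-1]: 2 consistent

I-2 ∈ {Tt ZZ, Tt Zz}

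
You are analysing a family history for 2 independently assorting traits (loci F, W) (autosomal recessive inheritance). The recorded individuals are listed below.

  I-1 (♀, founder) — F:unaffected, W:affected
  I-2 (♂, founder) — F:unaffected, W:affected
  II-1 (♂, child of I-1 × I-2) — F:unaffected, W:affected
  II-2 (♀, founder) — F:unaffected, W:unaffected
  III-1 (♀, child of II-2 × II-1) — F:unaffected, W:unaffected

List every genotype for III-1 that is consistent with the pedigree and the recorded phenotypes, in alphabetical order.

III-1 ∈ {FF Ww, Ff Ww}

F/I-1 un ·: FF|Ff
F/I-2 un ·: FF|Ff
F/II-1 un I-1×I-2: FF|Ff
F/II-2 un ·: FF|Ff
F/III-1 un II-2×II-1: FF|Ff
⇒ F over [I-1,I-2,II-1,II-2,III-1]: 24 consistent
W/I-1 aff ·: ww
W/I-2 aff ·: ww
W/II-1 aff I-1×I-2: ww
W/II-2 un ·: WW|Ww
W/III-1 un II-2×II-1: Ww
⇒ W over [I-1,I-2,II-1,II-2,III-1]: 2 consistent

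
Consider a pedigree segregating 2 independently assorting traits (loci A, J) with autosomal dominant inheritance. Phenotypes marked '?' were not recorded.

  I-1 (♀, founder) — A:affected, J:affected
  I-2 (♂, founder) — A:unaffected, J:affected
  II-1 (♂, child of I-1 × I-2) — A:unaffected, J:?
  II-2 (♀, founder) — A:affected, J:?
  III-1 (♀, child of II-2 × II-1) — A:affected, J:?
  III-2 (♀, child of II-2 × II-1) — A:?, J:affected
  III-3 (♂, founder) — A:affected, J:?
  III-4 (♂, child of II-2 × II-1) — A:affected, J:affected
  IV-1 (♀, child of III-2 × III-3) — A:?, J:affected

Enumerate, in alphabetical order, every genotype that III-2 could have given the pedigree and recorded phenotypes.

A/I-1 aff ·: Aa
A/I-2 un ·: aa
A/II-1 un I-1×I-2: aa
A/II-2 aff ·: Aa|AA
A/III-1 aff II-2×II-1: Aa
A/III-2 ? II-2×II-1: aa|Aa
A/III-3 aff ·: Aa|AA
A/III-4 aff II-2×II-1: Aa
A/IV-1 ? III-2×III-3: aa|Aa|AA
⇒ A over [I-1,I-2,II-1,II-2,III-1,III-2,III-3,III-4,IV-1]: 13 consistent
J/I-1 aff ·: Jj|JJ
J/I-2 aff ·: Jj|JJ
J/II-1 ? I-1×I-2: jj|Jj|JJ
J/II-2 ? ·: jj|Jj|JJ
J/III-1 ? II-2×II-1: jj|Jj|JJ
J/III-2 aff II-2×II-1: Jj|JJ
J/III-3 ? ·: jj|Jj|JJ
J/III-4 aff II-2×II-1: Jj|JJ
J/IV-1 aff III-2×III-3: Jj|JJ
⇒ J over [I-1,I-2,II-1,II-2,III-1,III-2,III-3,III-4,IV-1]: 495 consistent

III-2 ∈ {Aa JJ, Aa Jj, aa JJ, aa Jj}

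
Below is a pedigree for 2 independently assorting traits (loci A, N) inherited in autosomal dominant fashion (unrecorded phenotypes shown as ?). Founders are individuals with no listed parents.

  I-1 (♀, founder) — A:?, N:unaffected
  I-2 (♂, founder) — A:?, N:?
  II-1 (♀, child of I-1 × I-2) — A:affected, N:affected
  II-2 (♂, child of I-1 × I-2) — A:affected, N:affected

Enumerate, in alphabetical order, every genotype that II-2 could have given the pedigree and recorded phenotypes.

II-2 ∈ {AA Nn, Aa Nn}

A/I-1 ? ·: aa|Aa|AA
A/I-2 ? ·: aa|Aa|AA
A/II-1 aff I-1×I-2: Aa|AA
A/II-2 aff I-1×I-2: Aa|AA
⇒ A over [I-1,I-2,II-1,II-2]: 17 consistent
N/I-1 un ·: nn
N/I-2 ? ·: Nn|NN
N/II-1 aff I-1×I-2: Nn
N/II-2 aff I-1×I-2: Nn
⇒ N over [I-1,I-2,II-1,II-2]: 2 consistent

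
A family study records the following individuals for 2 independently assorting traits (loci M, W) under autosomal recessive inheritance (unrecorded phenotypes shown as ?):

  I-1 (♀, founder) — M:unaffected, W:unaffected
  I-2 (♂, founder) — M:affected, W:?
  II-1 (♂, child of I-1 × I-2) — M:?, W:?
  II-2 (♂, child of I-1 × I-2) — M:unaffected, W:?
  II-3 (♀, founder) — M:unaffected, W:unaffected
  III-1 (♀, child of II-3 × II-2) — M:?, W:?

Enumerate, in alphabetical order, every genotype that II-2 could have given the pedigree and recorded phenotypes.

II-2 ∈ {Mm WW, Mm Ww, Mm ww}

M/I-1 un ·: MM|Mm
M/I-2 aff ·: mm
M/II-1 ? I-1×I-2: Mm|mm
M/II-2 un I-1×I-2: Mm
M/II-3 un ·: MM|Mm
M/III-1 ? II-3×II-2: MM|Mm|mm
⇒ M over [I-1,I-2,II-1,II-2,II-3,III-1]: 15 consistent
W/I-1 un ·: WW|Ww
W/I-2 ? ·: WW|Ww|ww
W/II-1 ? I-1×I-2: WW|Ww|ww
W/II-2 ? I-1×I-2: WW|Ww|ww
W/II-3 un ·: WW|Ww
W/III-1 ? II-3×II-2: WW|Ww|ww
⇒ W over [I-1,I-2,II-1,II-2,II-3,III-1]: 89 consistent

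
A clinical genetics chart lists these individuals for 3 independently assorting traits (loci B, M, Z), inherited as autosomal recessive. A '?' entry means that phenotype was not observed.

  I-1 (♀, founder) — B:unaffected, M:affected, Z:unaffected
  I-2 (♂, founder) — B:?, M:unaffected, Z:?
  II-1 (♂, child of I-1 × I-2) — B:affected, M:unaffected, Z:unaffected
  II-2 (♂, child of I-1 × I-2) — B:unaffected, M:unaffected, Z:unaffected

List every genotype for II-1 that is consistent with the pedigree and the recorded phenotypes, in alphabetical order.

II-1 ∈ {bb Mm ZZ, bb Mm Zz}

B/I-1 un ·: Bb
B/I-2 ? ·: Bb|bb
B/II-1 aff I-1×I-2: bb
B/II-2 un I-1×I-2: BB|Bb
⇒ B over [I-1,I-2,II-1,II-2]: 3 consistent
M/I-1 aff ·: mm
M/I-2 un ·: MM|Mm
M/II-1 un I-1×I-2: Mm
M/II-2 un I-1×I-2: Mm
⇒ M over [I-1,I-2,II-1,II-2]: 2 consistent
Z/I-1 un ·: ZZ|Zz
Z/I-2 ? ·: ZZ|Zz|zz
Z/II-1 un I-1×I-2: ZZ|Zz
Z/II-2 un I-1×I-2: ZZ|Zz
⇒ Z over [I-1,I-2,II-1,II-2]: 15 consistent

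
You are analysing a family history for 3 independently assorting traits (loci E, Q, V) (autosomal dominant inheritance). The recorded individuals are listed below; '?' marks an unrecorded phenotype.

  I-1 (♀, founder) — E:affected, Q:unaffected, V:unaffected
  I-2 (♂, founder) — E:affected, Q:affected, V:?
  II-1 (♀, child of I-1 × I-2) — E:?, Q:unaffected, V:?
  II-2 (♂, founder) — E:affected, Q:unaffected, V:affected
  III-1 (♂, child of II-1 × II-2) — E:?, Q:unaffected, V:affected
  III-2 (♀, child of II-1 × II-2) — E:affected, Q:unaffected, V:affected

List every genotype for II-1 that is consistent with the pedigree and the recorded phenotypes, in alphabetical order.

II-1 ∈ {EE qq Vv, EE qq vv, Ee qq Vv, Ee qq vv, ee qq Vv, ee qq vv}

E/I-1 aff ·: Ee|EE
E/I-2 aff ·: Ee|EE
E/II-1 ? I-1×I-2: ee|Ee|EE
E/II-2 aff ·: Ee|EE
E/III-1 ? II-1×II-2: ee|Ee|EE
E/III-2 aff II-1×II-2: Ee|EE
⇒ E over [I-1,I-2,II-1,II-2,III-1,III-2]: 53 consistent
Q/I-1 un ·: qq
Q/I-2 aff ·: Qq
Q/II-1 un I-1×I-2: qq
Q/II-2 un ·: qq
Q/III-1 un II-1×II-2: qq
Q/III-2 un II-1×II-2: qq
⇒ Q over [I-1,I-2,II-1,II-2,III-1,III-2]: 1 consistent
V/I-1 un ·: vv
V/I-2 ? ·: vv|Vv|VV
V/II-1 ? I-1×I-2: vv|Vv
V/II-2 aff ·: Vv|VV
V/III-1 aff II-1×II-2: Vv|VV
V/III-2 aff II-1×II-2: Vv|VV
⇒ V over [I-1,I-2,II-1,II-2,III-1,III-2]: 20 consistent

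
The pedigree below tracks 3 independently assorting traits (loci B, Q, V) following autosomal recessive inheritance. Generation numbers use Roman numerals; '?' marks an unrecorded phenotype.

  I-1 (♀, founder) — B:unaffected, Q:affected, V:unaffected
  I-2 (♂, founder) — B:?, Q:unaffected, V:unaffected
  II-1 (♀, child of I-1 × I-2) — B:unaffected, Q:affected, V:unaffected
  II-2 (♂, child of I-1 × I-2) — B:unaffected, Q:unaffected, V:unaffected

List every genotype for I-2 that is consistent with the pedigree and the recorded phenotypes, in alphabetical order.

I-2 ∈ {BB Qq VV, BB Qq Vv, Bb Qq VV, Bb Qq Vv, bb Qq VV, bb Qq Vv}

B/I-1 un ·: BB|Bb
B/I-2 ? ·: BB|Bb|bb
B/II-1 un I-1×I-2: BB|Bb
B/II-2 un I-1×I-2: BB|Bb
⇒ B over [I-1,I-2,II-1,II-2]: 15 consistent
Q/I-1 aff ·: qq
Q/I-2 un ·: Qq
Q/II-1 aff I-1×I-2: qq
Q/II-2 un I-1×I-2: Qq
⇒ Q over [I-1,I-2,II-1,II-2]: 1 consistent
V/I-1 un ·: VV|Vv
V/I-2 un ·: VV|Vv
V/II-1 un I-1×I-2: VV|Vv
V/II-2 un I-1×I-2: VV|Vv
⇒ V over [I-1,I-2,II-1,II-2]: 13 consistent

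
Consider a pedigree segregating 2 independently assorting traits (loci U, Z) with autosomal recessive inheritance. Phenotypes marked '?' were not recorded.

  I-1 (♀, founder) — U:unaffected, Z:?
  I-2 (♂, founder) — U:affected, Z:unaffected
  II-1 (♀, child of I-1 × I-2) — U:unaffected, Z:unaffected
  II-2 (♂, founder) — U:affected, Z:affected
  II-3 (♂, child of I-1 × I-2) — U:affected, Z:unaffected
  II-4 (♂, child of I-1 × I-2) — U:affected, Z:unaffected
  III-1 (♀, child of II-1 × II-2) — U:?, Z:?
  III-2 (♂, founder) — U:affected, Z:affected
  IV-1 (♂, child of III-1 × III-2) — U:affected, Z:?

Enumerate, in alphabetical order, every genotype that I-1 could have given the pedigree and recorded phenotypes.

U/I-1 un ·: Uu
U/I-2 aff ·: uu
U/II-1 un I-1×I-2: Uu
U/II-2 aff ·: uu
U/II-3 aff I-1×I-2: uu
U/II-4 aff I-1×I-2: uu
U/III-1 ? II-1×II-2: Uu|uu
U/III-2 aff ·: uu
U/IV-1 aff III-1×III-2: uu
⇒ U over [I-1,I-2,II-1,II-2,II-3,II-4,III-1,III-2,IV-1]: 2 consistent
Z/I-1 ? ·: ZZ|Zz|zz
Z/I-2 un ·: ZZ|Zz
Z/II-1 un I-1×I-2: ZZ|Zz
Z/II-2 aff ·: zz
Z/II-3 un I-1×I-2: ZZ|Zz
Z/II-4 un I-1×I-2: ZZ|Zz
Z/III-1 ? II-1×II-2: Zz|zz
Z/III-2 aff ·: zz
Z/IV-1 ? III-1×III-2: Zz|zz
⇒ Z over [I-1,I-2,II-1,II-2,II-3,II-4,III-1,III-2,IV-1]: 68 consistent

I-1 ∈ {Uu ZZ, Uu Zz, Uu zz}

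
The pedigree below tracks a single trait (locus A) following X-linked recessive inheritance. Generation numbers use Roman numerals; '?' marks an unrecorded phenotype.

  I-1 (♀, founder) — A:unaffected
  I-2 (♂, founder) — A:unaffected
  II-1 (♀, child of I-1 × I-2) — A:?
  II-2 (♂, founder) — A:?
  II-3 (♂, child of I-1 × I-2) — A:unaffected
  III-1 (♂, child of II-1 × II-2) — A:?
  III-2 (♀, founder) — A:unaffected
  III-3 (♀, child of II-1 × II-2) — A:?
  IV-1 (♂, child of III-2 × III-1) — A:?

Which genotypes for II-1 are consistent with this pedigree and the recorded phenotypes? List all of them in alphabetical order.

A/I-1 un ·: X^AX^A|X^AX^a
A/I-2 un ·: X^AY
A/II-1 ? I-1×I-2: X^AX^A|X^AX^a
A/II-2 ? ·: X^AY|X^aY
A/II-3 un I-1×I-2: X^AY
A/III-1 ? II-1×II-2: X^AY|X^aY
A/III-2 un ·: X^AX^A|X^AX^a
A/III-3 ? II-1×II-2: X^AX^A|X^AX^a|X^aX^a
A/IV-1 ? III-2×III-1: X^AY|X^aY
⇒ A over [I-1,I-2,II-1,II-2,II-3,III-1,III-2,III-3,IV-1]: 36 consistent

II-1 ∈ {X^AX^A, X^AX^a}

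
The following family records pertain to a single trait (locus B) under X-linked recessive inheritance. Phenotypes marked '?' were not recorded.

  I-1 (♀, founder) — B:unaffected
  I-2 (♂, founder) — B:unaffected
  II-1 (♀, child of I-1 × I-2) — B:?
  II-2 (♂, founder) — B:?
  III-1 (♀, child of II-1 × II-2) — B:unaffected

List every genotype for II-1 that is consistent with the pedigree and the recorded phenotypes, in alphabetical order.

II-1 ∈ {X^BX^B, X^BX^b}

B/I-1 un ·: X^BX^B|X^BX^b
B/I-2 un ·: X^BY
B/II-1 ? I-1×I-2: X^BX^B|X^BX^b
B/II-2 ? ·: X^BY|X^bY
B/III-1 un II-1×II-2: X^BX^B|X^BX^b
⇒ B over [I-1,I-2,II-1,II-2,III-1]: 7 consistent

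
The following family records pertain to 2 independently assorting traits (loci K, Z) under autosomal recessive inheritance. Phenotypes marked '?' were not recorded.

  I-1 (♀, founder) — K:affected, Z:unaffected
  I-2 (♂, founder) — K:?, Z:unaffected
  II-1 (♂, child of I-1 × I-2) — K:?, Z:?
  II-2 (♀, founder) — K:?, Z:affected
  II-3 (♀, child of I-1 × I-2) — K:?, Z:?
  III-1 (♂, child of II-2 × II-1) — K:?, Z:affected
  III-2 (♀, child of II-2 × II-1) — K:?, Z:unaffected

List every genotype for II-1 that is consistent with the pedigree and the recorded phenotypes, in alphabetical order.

II-1 ∈ {Kk Zz, kk Zz}

K/I-1 aff ·: kk
K/I-2 ? ·: KK|Kk|kk
K/II-1 ? I-1×I-2: Kk|kk
K/II-2 ? ·: KK|Kk|kk
K/II-3 ? I-1×I-2: Kk|kk
K/III-1 ? II-2×II-1: KK|Kk|kk
K/III-2 ? II-2×II-1: KK|Kk|kk
⇒ K over [I-1,I-2,II-1,II-2,II-3,III-1,III-2]: 69 consistent
Z/I-1 un ·: ZZ|Zz
Z/I-2 un ·: ZZ|Zz
Z/II-1 ? I-1×I-2: Zz
Z/II-2 aff ·: zz
Z/II-3 ? I-1×I-2: ZZ|Zz|zz
Z/III-1 aff II-2×II-1: zz
Z/III-2 un II-2×II-1: Zz
⇒ Z over [I-1,I-2,II-1,II-2,II-3,III-1,III-2]: 7 consistent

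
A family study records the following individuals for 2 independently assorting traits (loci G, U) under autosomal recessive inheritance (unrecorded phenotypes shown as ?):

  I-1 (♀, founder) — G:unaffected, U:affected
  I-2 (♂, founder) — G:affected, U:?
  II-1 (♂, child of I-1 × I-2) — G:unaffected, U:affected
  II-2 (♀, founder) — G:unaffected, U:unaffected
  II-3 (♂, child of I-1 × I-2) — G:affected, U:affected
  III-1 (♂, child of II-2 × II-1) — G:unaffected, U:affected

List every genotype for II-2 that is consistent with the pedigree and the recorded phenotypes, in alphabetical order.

G/I-1 un ·: Gg
G/I-2 aff ·: gg
G/II-1 un I-1×I-2: Gg
G/II-2 un ·: GG|Gg
G/II-3 aff I-1×I-2: gg
G/III-1 un II-2×II-1: GG|Gg
⇒ G over [I-1,I-2,II-1,II-2,II-3,III-1]: 4 consistent
U/I-1 aff ·: uu
U/I-2 ? ·: Uu|uu
U/II-1 aff I-1×I-2: uu
U/II-2 un ·: Uu
U/II-3 aff I-1×I-2: uu
U/III-1 aff II-2×II-1: uu
⇒ U over [I-1,I-2,II-1,II-2,II-3,III-1]: 2 consistent

II-2 ∈ {GG Uu, Gg Uu}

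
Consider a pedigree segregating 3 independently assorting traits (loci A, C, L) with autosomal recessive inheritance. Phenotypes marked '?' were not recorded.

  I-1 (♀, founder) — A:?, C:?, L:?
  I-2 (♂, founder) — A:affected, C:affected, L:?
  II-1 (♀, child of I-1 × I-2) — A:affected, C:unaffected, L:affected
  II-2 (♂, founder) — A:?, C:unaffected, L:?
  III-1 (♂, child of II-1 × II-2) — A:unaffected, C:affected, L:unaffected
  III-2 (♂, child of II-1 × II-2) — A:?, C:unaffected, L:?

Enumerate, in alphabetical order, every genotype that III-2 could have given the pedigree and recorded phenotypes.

A/I-1 ? ·: Aa|aa
A/I-2 aff ·: aa
A/II-1 aff I-1×I-2: aa
A/II-2 ? ·: AA|Aa
A/III-1 un II-1×II-2: Aa
A/III-2 ? II-1×II-2: Aa|aa
⇒ A over [I-1,I-2,II-1,II-2,III-1,III-2]: 6 consistent
C/I-1 ? ·: CC|Cc
C/I-2 aff ·: cc
C/II-1 un I-1×I-2: Cc
C/II-2 un ·: Cc
C/III-1 aff II-1×II-2: cc
C/III-2 un II-1×II-2: CC|Cc
⇒ C over [I-1,I-2,II-1,II-2,III-1,III-2]: 4 consistent
L/I-1 ? ·: Ll|ll
L/I-2 ? ·: Ll|ll
L/II-1 aff I-1×I-2: ll
L/II-2 ? ·: LL|Ll
L/III-1 un II-1×II-2: Ll
L/III-2 ? II-1×II-2: Ll|ll
⇒ L over [I-1,I-2,II-1,II-2,III-1,III-2]: 12 consistent

III-2 ∈ {Aa CC Ll, Aa CC ll, Aa Cc Ll, Aa Cc ll, aa CC Ll, aa CC ll, aa Cc Ll, aa Cc ll}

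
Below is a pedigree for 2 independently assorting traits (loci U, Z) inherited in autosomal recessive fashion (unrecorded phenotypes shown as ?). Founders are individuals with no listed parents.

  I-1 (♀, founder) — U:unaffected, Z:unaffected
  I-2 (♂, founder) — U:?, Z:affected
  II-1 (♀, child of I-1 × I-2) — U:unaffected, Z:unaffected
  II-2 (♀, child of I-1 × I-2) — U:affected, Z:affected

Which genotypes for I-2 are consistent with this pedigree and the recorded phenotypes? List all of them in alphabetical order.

I-2 ∈ {Uu zz, uu zz}

U/I-1 un ·: Uu
U/I-2 ? ·: Uu|uu
U/II-1 un I-1×I-2: UU|Uu
U/II-2 aff I-1×I-2: uu
⇒ U over [I-1,I-2,II-1,II-2]: 3 consistent
Z/I-1 un ·: Zz
Z/I-2 aff ·: zz
Z/II-1 un I-1×I-2: Zz
Z/II-2 aff I-1×I-2: zz
⇒ Z over [I-1,I-2,II-1,II-2]: 1 consistent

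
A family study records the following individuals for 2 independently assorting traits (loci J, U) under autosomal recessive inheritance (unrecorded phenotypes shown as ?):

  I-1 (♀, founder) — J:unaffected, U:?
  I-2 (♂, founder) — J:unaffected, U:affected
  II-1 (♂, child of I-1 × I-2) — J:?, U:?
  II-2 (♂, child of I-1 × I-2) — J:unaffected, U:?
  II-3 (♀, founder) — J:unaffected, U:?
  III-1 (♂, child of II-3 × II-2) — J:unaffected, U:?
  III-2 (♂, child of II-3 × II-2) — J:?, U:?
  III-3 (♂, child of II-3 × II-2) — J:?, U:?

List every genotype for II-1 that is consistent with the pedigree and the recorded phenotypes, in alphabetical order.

J/I-1 un ·: JJ|Jj
J/I-2 un ·: JJ|Jj
J/II-1 ? I-1×I-2: JJ|Jj|jj
J/II-2 un I-1×I-2: JJ|Jj
J/II-3 un ·: JJ|Jj
J/III-1 un II-3×II-2: JJ|Jj
J/III-2 ? II-3×II-2: JJ|Jj|jj
J/III-3 ? II-3×II-2: JJ|Jj|jj
⇒ J over [I-1,I-2,II-1,II-2,II-3,III-1,III-2,III-3]: 254 consistent
U/I-1 ? ·: UU|Uu|uu
U/I-2 aff ·: uu
U/II-1 ? I-1×I-2: Uu|uu
U/II-2 ? I-1×I-2: Uu|uu
U/II-3 ? ·: UU|Uu|uu
U/III-1 ? II-3×II-2: UU|Uu|uu
U/III-2 ? II-3×II-2: UU|Uu|uu
U/III-3 ? II-3×II-2: UU|Uu|uu
⇒ U over [I-1,I-2,II-1,II-2,II-3,III-1,III-2,III-3]: 159 consistent

II-1 ∈ {JJ Uu, JJ uu, Jj Uu, Jj uu, jj Uu, jj uu}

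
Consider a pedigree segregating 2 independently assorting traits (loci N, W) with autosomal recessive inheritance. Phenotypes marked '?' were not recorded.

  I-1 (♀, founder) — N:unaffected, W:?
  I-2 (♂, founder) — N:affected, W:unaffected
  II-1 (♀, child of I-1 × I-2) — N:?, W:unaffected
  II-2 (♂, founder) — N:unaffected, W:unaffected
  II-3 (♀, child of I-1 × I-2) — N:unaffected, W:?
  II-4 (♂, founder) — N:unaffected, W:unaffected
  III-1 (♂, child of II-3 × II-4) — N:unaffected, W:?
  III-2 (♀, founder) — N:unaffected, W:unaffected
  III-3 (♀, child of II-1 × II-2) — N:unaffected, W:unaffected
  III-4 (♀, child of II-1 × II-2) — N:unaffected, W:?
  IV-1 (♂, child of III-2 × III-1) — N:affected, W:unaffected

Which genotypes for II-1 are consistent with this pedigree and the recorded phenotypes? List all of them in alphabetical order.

II-1 ∈ {Nn WW, Nn Ww, nn WW, nn Ww}

N/I-1 un ·: NN|Nn
N/I-2 aff ·: nn
N/II-1 ? I-1×I-2: Nn|nn
N/II-2 un ·: NN|Nn
N/II-3 un I-1×I-2: Nn
N/II-4 un ·: NN|Nn
N/III-1 un II-3×II-4: Nn
N/III-2 un ·: Nn
N/III-3 un II-1×II-2: NN|Nn
N/III-4 un II-1×II-2: NN|Nn
N/IV-1 aff III-2×III-1: nn
⇒ N over [I-1,I-2,II-1,II-2,II-3,II-4,III-1,III-2,III-3,III-4,IV-1]: 36 consistent
W/I-1 ? ·: WW|Ww|ww
W/I-2 un ·: WW|Ww
W/II-1 un I-1×I-2: WW|Ww
W/II-2 un ·: WW|Ww
W/II-3 ? I-1×I-2: WW|Ww|ww
W/II-4 un ·: WW|Ww
W/III-1 ? II-3×II-4: WW|Ww|ww
W/III-2 un ·: WW|Ww
W/III-3 un II-1×II-2: WW|Ww
W/III-4 ? II-1×II-2: WW|Ww|ww
W/IV-1 un III-2×III-1: WW|Ww
⇒ W over [I-1,I-2,II-1,II-2,II-3,II-4,III-1,III-2,III-3,III-4,IV-1]: 1790 consistent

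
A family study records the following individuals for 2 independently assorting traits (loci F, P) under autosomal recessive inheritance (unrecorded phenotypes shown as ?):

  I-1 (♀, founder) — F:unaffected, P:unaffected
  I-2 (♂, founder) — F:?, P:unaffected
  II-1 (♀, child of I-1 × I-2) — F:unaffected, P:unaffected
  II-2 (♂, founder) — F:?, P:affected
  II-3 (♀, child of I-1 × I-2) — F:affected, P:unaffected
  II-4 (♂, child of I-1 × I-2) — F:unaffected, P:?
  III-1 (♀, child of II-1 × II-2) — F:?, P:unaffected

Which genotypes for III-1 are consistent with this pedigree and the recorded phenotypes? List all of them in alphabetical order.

F/I-1 un ·: Ff
F/I-2 ? ·: Ff|ff
F/II-1 un I-1×I-2: FF|Ff
F/II-2 ? ·: FF|Ff|ff
F/II-3 aff I-1×I-2: ff
F/II-4 un I-1×I-2: FF|Ff
F/III-1 ? II-1×II-2: FF|Ff|ff
⇒ F over [I-1,I-2,II-1,II-2,II-3,II-4,III-1]: 29 consistent
P/I-1 un ·: PP|Pp
P/I-2 un ·: PP|Pp
P/II-1 un I-1×I-2: PP|Pp
P/II-2 aff ·: pp
P/II-3 un I-1×I-2: PP|Pp
P/II-4 ? I-1×I-2: PP|Pp|pp
P/III-1 un II-1×II-2: Pp
⇒ P over [I-1,I-2,II-1,II-2,II-3,II-4,III-1]: 29 consistent

III-1 ∈ {FF Pp, Ff Pp, ff Pp}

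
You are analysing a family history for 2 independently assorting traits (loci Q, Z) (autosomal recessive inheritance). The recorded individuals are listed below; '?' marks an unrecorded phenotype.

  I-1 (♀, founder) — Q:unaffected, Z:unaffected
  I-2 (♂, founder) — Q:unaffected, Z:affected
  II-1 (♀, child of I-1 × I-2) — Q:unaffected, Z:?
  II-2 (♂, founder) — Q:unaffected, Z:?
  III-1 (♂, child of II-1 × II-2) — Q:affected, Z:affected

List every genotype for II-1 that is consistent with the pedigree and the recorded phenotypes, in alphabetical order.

II-1 ∈ {Qq Zz, Qq zz}

Q/I-1 un ·: QQ|Qq
Q/I-2 un ·: QQ|Qq
Q/II-1 un I-1×I-2: Qq
Q/II-2 un ·: Qq
Q/III-1 aff II-1×II-2: qq
⇒ Q over [I-1,I-2,II-1,II-2,III-1]: 3 consistent
Z/I-1 un ·: ZZ|Zz
Z/I-2 aff ·: zz
Z/II-1 ? I-1×I-2: Zz|zz
Z/II-2 ? ·: Zz|zz
Z/III-1 aff II-1×II-2: zz
⇒ Z over [I-1,I-2,II-1,II-2,III-1]: 6 consistent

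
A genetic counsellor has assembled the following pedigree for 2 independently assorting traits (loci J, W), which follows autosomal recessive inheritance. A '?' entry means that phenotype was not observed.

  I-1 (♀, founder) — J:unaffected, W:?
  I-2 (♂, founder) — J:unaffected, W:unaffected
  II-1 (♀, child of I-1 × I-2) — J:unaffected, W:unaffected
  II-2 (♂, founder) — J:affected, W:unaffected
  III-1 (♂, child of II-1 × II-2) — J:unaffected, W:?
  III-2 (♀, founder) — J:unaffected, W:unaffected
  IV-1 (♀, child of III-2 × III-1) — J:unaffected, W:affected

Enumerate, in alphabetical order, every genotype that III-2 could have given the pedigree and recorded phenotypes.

III-2 ∈ {JJ Ww, Jj Ww}

J/I-1 un ·: JJ|Jj
J/I-2 un ·: JJ|Jj
J/II-1 un I-1×I-2: JJ|Jj
J/II-2 aff ·: jj
J/III-1 un II-1×II-2: Jj
J/III-2 un ·: JJ|Jj
J/IV-1 un III-2×III-1: JJ|Jj
⇒ J over [I-1,I-2,II-1,II-2,III-1,III-2,IV-1]: 28 consistent
W/I-1 ? ·: WW|Ww|ww
W/I-2 un ·: WW|Ww
W/II-1 un I-1×I-2: WW|Ww
W/II-2 un ·: WW|Ww
W/III-1 ? II-1×II-2: Ww|ww
W/III-2 un ·: Ww
W/IV-1 aff III-2×III-1: ww
⇒ W over [I-1,I-2,II-1,II-2,III-1,III-2,IV-1]: 19 consistent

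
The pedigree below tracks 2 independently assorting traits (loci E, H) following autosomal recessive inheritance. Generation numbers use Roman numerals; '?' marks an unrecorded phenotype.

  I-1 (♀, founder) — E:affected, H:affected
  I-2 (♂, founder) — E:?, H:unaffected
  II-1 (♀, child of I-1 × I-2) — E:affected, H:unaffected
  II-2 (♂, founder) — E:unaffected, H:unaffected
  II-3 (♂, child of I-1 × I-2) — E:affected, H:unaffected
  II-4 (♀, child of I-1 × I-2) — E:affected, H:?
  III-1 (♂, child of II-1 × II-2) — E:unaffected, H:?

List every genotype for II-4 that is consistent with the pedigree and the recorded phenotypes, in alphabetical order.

E/I-1 aff ·: ee
E/I-2 ? ·: Ee|ee
E/II-1 aff I-1×I-2: ee
E/II-2 un ·: EE|Ee
E/II-3 aff I-1×I-2: ee
E/II-4 aff I-1×I-2: ee
E/III-1 un II-1×II-2: Ee
⇒ E over [I-1,I-2,II-1,II-2,II-3,II-4,III-1]: 4 consistent
H/I-1 aff ·: hh
H/I-2 un ·: HH|Hh
H/II-1 un I-1×I-2: Hh
H/II-2 un ·: HH|Hh
H/II-3 un I-1×I-2: Hh
H/II-4 ? I-1×I-2: Hh|hh
H/III-1 ? II-1×II-2: HH|Hh|hh
⇒ H over [I-1,I-2,II-1,II-2,II-3,II-4,III-1]: 15 consistent

II-4 ∈ {ee Hh, ee hh}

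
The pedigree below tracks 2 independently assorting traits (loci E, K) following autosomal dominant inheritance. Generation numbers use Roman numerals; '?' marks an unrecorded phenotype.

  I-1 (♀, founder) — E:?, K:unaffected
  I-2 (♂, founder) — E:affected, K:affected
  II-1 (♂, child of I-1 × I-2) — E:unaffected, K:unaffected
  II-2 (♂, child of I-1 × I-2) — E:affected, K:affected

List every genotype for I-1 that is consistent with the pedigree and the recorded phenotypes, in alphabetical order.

E/I-1 ? ·: ee|Ee
E/I-2 aff ·: Ee
E/II-1 un I-1×I-2: ee
E/II-2 aff I-1×I-2: Ee|EE
⇒ E over [I-1,I-2,II-1,II-2]: 3 consistent
K/I-1 un ·: kk
K/I-2 aff ·: Kk
K/II-1 un I-1×I-2: kk
K/II-2 aff I-1×I-2: Kk
⇒ K over [I-1,I-2,II-1,II-2]: 1 consistent

I-1 ∈ {Ee kk, ee kk}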